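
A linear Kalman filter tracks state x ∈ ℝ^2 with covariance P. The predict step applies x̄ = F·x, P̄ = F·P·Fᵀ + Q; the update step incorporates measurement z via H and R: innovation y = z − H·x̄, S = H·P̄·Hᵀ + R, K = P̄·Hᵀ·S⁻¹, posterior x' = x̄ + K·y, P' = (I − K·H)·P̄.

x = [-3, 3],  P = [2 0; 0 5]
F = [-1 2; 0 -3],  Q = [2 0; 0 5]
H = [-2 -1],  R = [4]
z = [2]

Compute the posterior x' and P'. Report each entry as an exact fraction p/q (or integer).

x' = [12/5, -16/3]
P' = [66/5 -24; -24 140/3]

x̄ = F·x = [9, -9]
P̄ = F·P·Fᵀ + Q = [24 -30; -30 50]
y = z − H·x̄ = [11]
S = H·P̄·Hᵀ + R = [30]
K = P̄·Hᵀ·S⁻¹ = [-3/5; 1/3]
x' = x̄ + K·y = [12/5, -16/3]
P' = (I − K·H)·P̄ = [66/5 -24; -24 140/3]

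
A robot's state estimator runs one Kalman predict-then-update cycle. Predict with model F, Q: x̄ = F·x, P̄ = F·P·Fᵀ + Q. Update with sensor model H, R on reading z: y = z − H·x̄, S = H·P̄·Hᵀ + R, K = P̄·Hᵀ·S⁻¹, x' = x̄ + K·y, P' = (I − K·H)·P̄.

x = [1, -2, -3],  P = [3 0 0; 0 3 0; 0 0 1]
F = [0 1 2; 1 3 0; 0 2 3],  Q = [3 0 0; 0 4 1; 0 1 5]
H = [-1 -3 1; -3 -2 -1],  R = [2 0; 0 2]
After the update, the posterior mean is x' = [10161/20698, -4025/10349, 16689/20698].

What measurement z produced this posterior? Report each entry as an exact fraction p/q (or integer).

z = [2, -2]

x̄ = F·x = [-8, -5, -13]
P̄ = F·P·Fᵀ + Q = [10 9 12; 9 34 19; 12 19 26]
S = H·P̄·Hᵀ + R = [260 302; 302 510]
K = P̄·Hᵀ·S⁻¹ = [2685/20698 -4025/20698; -3123/10349 -464/10349; 4135/20698 -6507/20698]
x' − x̄ = [175745/20698, 47720/10349, 285763/20698] = K·y
y = (KᵀK)⁻¹·Kᵀ·(x' − x̄) = [-8, -49]
z = y + H·x̄ = [-8, -49] + [10, 47] = [2, -2]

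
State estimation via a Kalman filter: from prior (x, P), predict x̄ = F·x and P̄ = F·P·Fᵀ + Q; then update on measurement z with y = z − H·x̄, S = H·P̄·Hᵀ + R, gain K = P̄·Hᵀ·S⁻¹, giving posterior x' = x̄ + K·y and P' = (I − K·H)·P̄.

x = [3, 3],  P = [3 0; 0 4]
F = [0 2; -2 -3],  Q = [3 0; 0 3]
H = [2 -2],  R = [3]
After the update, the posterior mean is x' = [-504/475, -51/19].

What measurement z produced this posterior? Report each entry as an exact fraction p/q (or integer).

z = [3]

x̄ = F·x = [6, -15]
P̄ = F·P·Fᵀ + Q = [19 -24; -24 51]
S = H·P̄·Hᵀ + R = [475]
K = P̄·Hᵀ·S⁻¹ = [86/475; -6/19]
x' − x̄ = [-3354/475, 234/19] = K·y
y = (KᵀK)⁻¹·Kᵀ·(x' − x̄) = [-39]
z = y + H·x̄ = [-39] + [42] = [3]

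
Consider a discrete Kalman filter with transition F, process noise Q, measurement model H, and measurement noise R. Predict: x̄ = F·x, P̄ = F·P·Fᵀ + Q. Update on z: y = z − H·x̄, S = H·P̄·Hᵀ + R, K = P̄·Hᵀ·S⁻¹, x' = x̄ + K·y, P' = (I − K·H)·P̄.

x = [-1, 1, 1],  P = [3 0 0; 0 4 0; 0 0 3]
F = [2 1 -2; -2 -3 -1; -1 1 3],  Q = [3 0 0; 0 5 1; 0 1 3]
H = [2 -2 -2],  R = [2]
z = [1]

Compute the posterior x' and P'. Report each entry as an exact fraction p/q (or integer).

x̄ = F·x = [-3, -2, 5]
P̄ = F·P·Fᵀ + Q = [31 -18 -20; -18 56 -14; -20 -14 37]
y = z − H·x̄ = [13]
S = H·P̄·Hᵀ + R = [690]
K = P̄·Hᵀ·S⁻¹ = [1/5; -4/23; -43/345]
x' = x̄ + K·y = [-2/5, -98/23, 1166/345]
P' = (I − K·H)·P̄ = [17/5 6 -14/5; 6 808/23 -666/23; -14/5 -666/23 9067/345]

x' = [-2/5, -98/23, 1166/345]
P' = [17/5 6 -14/5; 6 808/23 -666/23; -14/5 -666/23 9067/345]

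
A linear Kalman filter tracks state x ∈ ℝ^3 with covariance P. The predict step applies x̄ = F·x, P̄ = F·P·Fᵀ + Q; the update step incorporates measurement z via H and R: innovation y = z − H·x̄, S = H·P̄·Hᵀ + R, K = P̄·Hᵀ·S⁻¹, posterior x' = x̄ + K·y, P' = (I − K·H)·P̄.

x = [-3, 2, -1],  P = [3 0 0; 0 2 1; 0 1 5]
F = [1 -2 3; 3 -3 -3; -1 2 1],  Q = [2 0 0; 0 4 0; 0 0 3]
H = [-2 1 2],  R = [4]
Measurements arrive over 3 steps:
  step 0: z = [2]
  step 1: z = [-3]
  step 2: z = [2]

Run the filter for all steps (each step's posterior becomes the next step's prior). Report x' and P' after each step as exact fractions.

step 0: x' = [-353/128, -555/32, 903/128], P' = [1167/256 229/64 503/256; 229/64 1431/16 -2595/64; 503/256 -2595/64 5663/256]
step 1: x' = [-40888/98919, -61054/98919, -108607/65946], P' = [553442/98919 48896/98919 149260/32973; 48896/98919 2313524/98919 -381032/32973; 149260/32973 -381032/32973 117176/10991]
step 2: x' = [-122870397/99316285, 646933568/99316285, -138537097/39726514], P' = [592610338/99316285 12420508/99316285 100576830/19863257; 12420508/99316285 2275291288/99316285 -230616974/19863257; 100576830/19863257 -230616974/19863257 221791793/19863257]

step 0: x̄ = F·x = [-10, -12, 6]
step 0: P̄ = F·P·Fᵀ + Q = [46 -27 8; -27 112 -45; 8 -45 23]
step 0: y = z − H·x̄ = [-18]
step 0: S = H·P̄·Hᵀ + R = [256]
step 0: K = P̄·Hᵀ·S⁻¹ = [-103/256; 19/64; -15/256]
step 0: x' = x̄ + K·y = [-353/128, -555/32, 903/128]
step 0: P' = (I − K·H)·P̄ = [1167/256 229/64 503/256; 229/64 1431/16 -2595/64; 503/256 -2595/64 5663/256]
step 1: x̄ = F·x = [1699/32, 723/32, -199/8]
step 1: P̄ = F·P·Fᵀ + Q = [16759/16 7239/16 -1791/4; 7239/16 3511/16 -831/4; -1791/4 -831/4 207]
step 1: y = z − H·x̄ = [4171/32]
step 1: S = H·P̄·Hᵀ + R = [98919/16]
step 1: K = P̄·Hᵀ·S⁻¹ = [-40607/98919; -17615/98919; 5876/32973]
step 1: x' = x̄ + K·y = [-40888/98919, -61054/98919, -108607/65946]
step 1: P' = (I − K·H)·P̄ = [553442/98919 48896/98919 149260/32973; 48896/98919 2313524/98919 -381032/32973; 149260/32973 -381032/32973 117176/10991]
step 2: x̄ = F·x = [-815023/197838, 122051/21982, -488261/197838]
step 2: P̄ = F·P·Fᵀ + Q = [35704880/98919 1302902/10991 -11916146/98919; 1302902/10991 685970/10991 -587846/10991; -11916146/98919 -587846/10991 5495351/98919]
step 2: y = z − H·x̄ = [-1356307/197838]
step 2: S = H·P̄·Hᵀ + R = [198632570/98919]
step 2: K = P̄·Hᵀ·S⁻¹ = [-41757967/99316285; -13929867/99316285; 2953238/19863257]
step 2: x' = x̄ + K·y = [-122870397/99316285, 646933568/99316285, -138537097/39726514]
step 2: P' = (I − K·H)·P̄ = [592610338/99316285 12420508/99316285 100576830/19863257; 12420508/99316285 2275291288/99316285 -230616974/19863257; 100576830/19863257 -230616974/19863257 221791793/19863257]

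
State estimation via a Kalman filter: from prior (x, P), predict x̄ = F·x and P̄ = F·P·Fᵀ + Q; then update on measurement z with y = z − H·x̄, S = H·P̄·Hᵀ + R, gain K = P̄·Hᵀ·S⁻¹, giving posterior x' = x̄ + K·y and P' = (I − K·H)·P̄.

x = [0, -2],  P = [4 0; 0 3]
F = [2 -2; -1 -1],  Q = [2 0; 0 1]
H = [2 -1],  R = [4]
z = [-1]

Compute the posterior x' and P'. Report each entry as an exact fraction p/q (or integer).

x̄ = F·x = [4, 2]
P̄ = F·P·Fᵀ + Q = [30 -2; -2 8]
y = z − H·x̄ = [-7]
S = H·P̄·Hᵀ + R = [140]
K = P̄·Hᵀ·S⁻¹ = [31/70; -3/35]
x' = x̄ + K·y = [9/10, 13/5]
P' = (I − K·H)·P̄ = [89/35 116/35; 116/35 244/35]

x' = [9/10, 13/5]
P' = [89/35 116/35; 116/35 244/35]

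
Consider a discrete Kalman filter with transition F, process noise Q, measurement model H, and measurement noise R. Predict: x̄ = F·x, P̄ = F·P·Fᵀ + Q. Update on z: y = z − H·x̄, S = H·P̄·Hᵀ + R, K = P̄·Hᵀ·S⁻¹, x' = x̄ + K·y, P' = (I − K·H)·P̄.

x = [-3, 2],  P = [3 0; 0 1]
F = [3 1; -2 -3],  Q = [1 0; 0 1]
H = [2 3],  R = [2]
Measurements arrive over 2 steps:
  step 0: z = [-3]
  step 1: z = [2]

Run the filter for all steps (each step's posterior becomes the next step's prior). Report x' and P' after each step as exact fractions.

step 0: x̄ = F·x = [-7, 0]
step 0: P̄ = F·P·Fᵀ + Q = [29 -21; -21 22]
step 0: y = z − H·x̄ = [11]
step 0: S = H·P̄·Hᵀ + R = [64]
step 0: K = P̄·Hᵀ·S⁻¹ = [-5/64; 3/8]
step 0: x' = x̄ + K·y = [-503/64, 33/8]
step 0: P' = (I − K·H)·P̄ = [1831/64 -153/8; -153/8 13]
step 1: x̄ = F·x = [-1245/64, 107/32]
step 1: P̄ = F·P·Fᵀ + Q = [10031/64 -9/32; -9/32 47/16]
step 1: y = z − H·x̄ = [247/8]
step 1: S = H·P̄·Hᵀ + R = [652]
step 1: K = P̄·Hᵀ·S⁻¹ = [2501/5216; 33/2608]
step 1: x' = x̄ + K·y = [-193993/41728, 77915/20864]
step 1: P' = (I − K·H)·P̄ = [285211/41728 -88401/20864; -88401/20864 29555/10432]

step 0: x' = [-503/64, 33/8], P' = [1831/64 -153/8; -153/8 13]
step 1: x' = [-193993/41728, 77915/20864], P' = [285211/41728 -88401/20864; -88401/20864 29555/10432]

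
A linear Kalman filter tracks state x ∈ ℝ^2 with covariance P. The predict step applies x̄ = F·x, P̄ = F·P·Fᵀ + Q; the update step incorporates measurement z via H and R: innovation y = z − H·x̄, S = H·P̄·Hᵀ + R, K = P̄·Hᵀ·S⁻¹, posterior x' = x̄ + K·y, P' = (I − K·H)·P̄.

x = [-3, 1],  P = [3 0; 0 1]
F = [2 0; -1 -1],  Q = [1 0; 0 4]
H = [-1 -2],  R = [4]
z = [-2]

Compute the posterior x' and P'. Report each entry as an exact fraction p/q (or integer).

x̄ = F·x = [-6, 2]
P̄ = F·P·Fᵀ + Q = [13 -6; -6 8]
y = z − H·x̄ = [-4]
S = H·P̄·Hᵀ + R = [25]
K = P̄·Hᵀ·S⁻¹ = [-1/25; -2/5]
x' = x̄ + K·y = [-146/25, 18/5]
P' = (I − K·H)·P̄ = [324/25 -32/5; -32/5 4]

x' = [-146/25, 18/5]
P' = [324/25 -32/5; -32/5 4]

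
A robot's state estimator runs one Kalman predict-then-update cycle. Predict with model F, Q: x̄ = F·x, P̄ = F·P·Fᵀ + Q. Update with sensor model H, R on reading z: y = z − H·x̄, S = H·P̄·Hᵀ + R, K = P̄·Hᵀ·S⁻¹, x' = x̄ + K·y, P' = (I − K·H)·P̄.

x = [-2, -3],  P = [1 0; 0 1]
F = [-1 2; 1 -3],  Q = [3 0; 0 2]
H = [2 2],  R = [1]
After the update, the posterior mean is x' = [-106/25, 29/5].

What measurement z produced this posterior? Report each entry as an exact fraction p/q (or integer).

z = [3]

x̄ = F·x = [-4, 7]
P̄ = F·P·Fᵀ + Q = [8 -7; -7 12]
S = H·P̄·Hᵀ + R = [25]
K = P̄·Hᵀ·S⁻¹ = [2/25; 2/5]
x' − x̄ = [-6/25, -6/5] = K·y
y = (KᵀK)⁻¹·Kᵀ·(x' − x̄) = [-3]
z = y + H·x̄ = [-3] + [6] = [3]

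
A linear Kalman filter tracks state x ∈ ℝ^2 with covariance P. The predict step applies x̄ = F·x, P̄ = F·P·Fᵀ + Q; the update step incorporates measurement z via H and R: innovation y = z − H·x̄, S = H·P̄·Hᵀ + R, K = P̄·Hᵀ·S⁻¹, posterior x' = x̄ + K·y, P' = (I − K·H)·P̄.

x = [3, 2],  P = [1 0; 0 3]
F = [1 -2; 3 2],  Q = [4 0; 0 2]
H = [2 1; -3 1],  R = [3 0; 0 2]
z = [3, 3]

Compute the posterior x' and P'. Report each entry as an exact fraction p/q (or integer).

x' = [189/1426, 5283/1426]
P' = [413/2139 374/2139; 374/2139 2747/2139]

x̄ = F·x = [-1, 13]
P̄ = F·P·Fᵀ + Q = [17 -9; -9 23]
y = z − H·x̄ = [-8, -13]
S = H·P̄·Hᵀ + R = [58 -70; -70 232]
K = P̄·Hᵀ·S⁻¹ = [400/2139 -865/4278; 1165/2139 1625/4278]
x' = x̄ + K·y = [189/1426, 5283/1426]
P' = (I − K·H)·P̄ = [413/2139 374/2139; 374/2139 2747/2139]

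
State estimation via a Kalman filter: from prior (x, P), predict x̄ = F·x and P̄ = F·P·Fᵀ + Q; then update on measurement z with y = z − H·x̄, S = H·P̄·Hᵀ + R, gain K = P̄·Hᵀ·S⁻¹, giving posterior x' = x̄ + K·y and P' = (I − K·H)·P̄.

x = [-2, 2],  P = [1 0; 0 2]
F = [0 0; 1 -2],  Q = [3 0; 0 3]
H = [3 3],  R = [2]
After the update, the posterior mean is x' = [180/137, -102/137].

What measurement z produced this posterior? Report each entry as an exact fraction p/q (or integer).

x̄ = F·x = [0, -6]
P̄ = F·P·Fᵀ + Q = [3 0; 0 12]
S = H·P̄·Hᵀ + R = [137]
K = P̄·Hᵀ·S⁻¹ = [9/137; 36/137]
x' − x̄ = [180/137, 720/137] = K·y
y = (KᵀK)⁻¹·Kᵀ·(x' − x̄) = [20]
z = y + H·x̄ = [20] + [-18] = [2]

z = [2]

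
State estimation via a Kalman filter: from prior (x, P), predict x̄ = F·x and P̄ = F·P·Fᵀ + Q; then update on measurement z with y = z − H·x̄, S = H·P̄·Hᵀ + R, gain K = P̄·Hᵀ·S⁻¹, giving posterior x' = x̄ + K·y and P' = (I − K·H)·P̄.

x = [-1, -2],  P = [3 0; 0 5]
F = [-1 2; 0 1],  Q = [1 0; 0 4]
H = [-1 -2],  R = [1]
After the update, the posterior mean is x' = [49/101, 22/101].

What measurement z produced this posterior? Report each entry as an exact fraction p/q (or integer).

x̄ = F·x = [-3, -2]
P̄ = F·P·Fᵀ + Q = [24 10; 10 9]
S = H·P̄·Hᵀ + R = [101]
K = P̄·Hᵀ·S⁻¹ = [-44/101; -28/101]
x' − x̄ = [352/101, 224/101] = K·y
y = (KᵀK)⁻¹·Kᵀ·(x' − x̄) = [-8]
z = y + H·x̄ = [-8] + [7] = [-1]

z = [-1]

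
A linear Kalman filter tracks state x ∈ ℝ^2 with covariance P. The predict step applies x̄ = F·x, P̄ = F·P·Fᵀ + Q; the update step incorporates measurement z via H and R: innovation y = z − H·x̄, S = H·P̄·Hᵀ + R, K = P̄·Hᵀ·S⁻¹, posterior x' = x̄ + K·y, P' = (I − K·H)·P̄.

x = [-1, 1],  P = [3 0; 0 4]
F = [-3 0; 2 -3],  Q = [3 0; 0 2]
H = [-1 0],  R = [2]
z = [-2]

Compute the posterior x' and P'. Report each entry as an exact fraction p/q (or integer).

x' = [33/16, -71/16]
P' = [15/8 -9/8; -9/8 319/8]

x̄ = F·x = [3, -5]
P̄ = F·P·Fᵀ + Q = [30 -18; -18 50]
y = z − H·x̄ = [1]
S = H·P̄·Hᵀ + R = [32]
K = P̄·Hᵀ·S⁻¹ = [-15/16; 9/16]
x' = x̄ + K·y = [33/16, -71/16]
P' = (I − K·H)·P̄ = [15/8 -9/8; -9/8 319/8]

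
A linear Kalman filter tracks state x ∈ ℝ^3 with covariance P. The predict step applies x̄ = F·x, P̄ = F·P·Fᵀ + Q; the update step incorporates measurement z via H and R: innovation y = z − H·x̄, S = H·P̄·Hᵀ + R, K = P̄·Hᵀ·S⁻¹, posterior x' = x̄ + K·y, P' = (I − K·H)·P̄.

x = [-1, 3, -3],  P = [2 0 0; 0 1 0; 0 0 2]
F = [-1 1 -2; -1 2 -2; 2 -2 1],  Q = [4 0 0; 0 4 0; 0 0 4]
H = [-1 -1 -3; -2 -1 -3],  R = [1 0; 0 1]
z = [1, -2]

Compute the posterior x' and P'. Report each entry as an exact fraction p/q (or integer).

x' = [1145/296, 1153/148, -162/37]
P' = [2607/1480 1059/740 -251/185; 1059/740 3483/370 -714/185; -251/185 -714/185 374/185]

x̄ = F·x = [10, 13, -11]
P̄ = F·P·Fᵀ + Q = [15 12 -10; 12 18 -12; -10 -12 18]
y = z − H·x̄ = [-9, -2]
S = H·P̄·Hᵀ + R = [88 84; 84 97]
K = P̄·Hᵀ·S⁻¹ = [1299/1480 -327/370; 543/740 -129/185; -157/185 94/185]
x' = x̄ + K·y = [1145/296, 1153/148, -162/37]
P' = (I − K·H)·P̄ = [2607/1480 1059/740 -251/185; 1059/740 3483/370 -714/185; -251/185 -714/185 374/185]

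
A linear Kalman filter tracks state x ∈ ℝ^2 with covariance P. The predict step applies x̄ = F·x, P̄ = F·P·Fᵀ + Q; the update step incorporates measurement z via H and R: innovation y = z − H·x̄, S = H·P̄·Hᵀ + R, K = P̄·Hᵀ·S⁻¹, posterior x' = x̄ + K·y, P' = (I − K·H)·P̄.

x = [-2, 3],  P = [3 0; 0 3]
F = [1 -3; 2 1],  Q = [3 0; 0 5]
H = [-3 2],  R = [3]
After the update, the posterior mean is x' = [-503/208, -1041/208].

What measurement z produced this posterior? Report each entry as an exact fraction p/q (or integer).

x̄ = F·x = [-11, -1]
P̄ = F·P·Fᵀ + Q = [33 -3; -3 20]
S = H·P̄·Hᵀ + R = [416]
K = P̄·Hᵀ·S⁻¹ = [-105/416; 49/416]
x' − x̄ = [1785/208, -833/208] = K·y
y = (KᵀK)⁻¹·Kᵀ·(x' − x̄) = [-34]
z = y + H·x̄ = [-34] + [31] = [-3]

z = [-3]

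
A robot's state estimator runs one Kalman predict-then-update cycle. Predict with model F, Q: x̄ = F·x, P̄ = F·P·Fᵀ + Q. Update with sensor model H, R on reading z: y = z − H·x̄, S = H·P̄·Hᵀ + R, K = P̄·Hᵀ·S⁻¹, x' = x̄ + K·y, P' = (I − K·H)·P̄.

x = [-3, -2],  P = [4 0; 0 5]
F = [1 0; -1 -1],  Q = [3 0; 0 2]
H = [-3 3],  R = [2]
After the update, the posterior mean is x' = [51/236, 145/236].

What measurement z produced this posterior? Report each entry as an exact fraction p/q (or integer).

x̄ = F·x = [-3, 5]
P̄ = F·P·Fᵀ + Q = [7 -4; -4 11]
S = H·P̄·Hᵀ + R = [236]
K = P̄·Hᵀ·S⁻¹ = [-33/236; 45/236]
x' − x̄ = [759/236, -1035/236] = K·y
y = (KᵀK)⁻¹·Kᵀ·(x' − x̄) = [-23]
z = y + H·x̄ = [-23] + [24] = [1]

z = [1]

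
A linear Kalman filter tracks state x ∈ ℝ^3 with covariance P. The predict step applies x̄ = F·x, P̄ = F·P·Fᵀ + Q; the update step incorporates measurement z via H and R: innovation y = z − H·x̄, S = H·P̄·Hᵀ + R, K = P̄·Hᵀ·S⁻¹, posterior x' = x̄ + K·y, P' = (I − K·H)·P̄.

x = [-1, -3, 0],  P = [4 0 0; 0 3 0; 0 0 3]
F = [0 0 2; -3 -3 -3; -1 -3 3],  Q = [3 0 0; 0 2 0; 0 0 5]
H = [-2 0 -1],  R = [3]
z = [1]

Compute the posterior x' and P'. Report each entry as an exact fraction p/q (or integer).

x̄ = F·x = [0, 12, 10]
P̄ = F·P·Fᵀ + Q = [15 -18 18; -18 92 12; 18 12 63]
y = z − H·x̄ = [11]
S = H·P̄·Hᵀ + R = [198]
K = P̄·Hᵀ·S⁻¹ = [-8/33; 4/33; -1/2]
x' = x̄ + K·y = [-8/3, 40/3, 9/2]
P' = (I − K·H)·P̄ = [37/11 -134/11 -6; -134/11 980/11 24; -6 24 27/2]

x' = [-8/3, 40/3, 9/2]
P' = [37/11 -134/11 -6; -134/11 980/11 24; -6 24 27/2]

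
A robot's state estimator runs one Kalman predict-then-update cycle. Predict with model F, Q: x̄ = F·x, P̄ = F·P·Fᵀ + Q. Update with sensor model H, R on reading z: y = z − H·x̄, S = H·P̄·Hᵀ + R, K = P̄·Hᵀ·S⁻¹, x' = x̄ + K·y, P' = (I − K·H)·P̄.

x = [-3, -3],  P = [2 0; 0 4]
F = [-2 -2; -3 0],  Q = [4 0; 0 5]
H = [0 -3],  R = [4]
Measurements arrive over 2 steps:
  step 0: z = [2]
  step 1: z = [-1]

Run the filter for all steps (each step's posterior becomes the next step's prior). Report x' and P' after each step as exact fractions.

step 0: x̄ = F·x = [12, 9]
step 0: P̄ = F·P·Fᵀ + Q = [28 12; 12 23]
step 0: y = z − H·x̄ = [29]
step 0: S = H·P̄·Hᵀ + R = [211]
step 0: K = P̄·Hᵀ·S⁻¹ = [-36/211; -69/211]
step 0: x' = x̄ + K·y = [1488/211, -102/211]
step 0: P' = (I − K·H)·P̄ = [4612/211 48/211; 48/211 92/211]
step 1: x̄ = F·x = [-2772/211, -4464/211]
step 1: P̄ = F·P·Fᵀ + Q = [20044/211 27960/211; 27960/211 42563/211]
step 1: y = z − H·x̄ = [-13603/211]
step 1: S = H·P̄·Hᵀ + R = [383911/211]
step 1: K = P̄·Hᵀ·S⁻¹ = [-83880/383911; -127689/383911]
step 1: x' = x̄ + K·y = [364068/383911, 109833/383911]
step 1: P' = (I − K·H)·P̄ = [3124444/383911 111840/383911; 111840/383911 170252/383911]

step 0: x' = [1488/211, -102/211], P' = [4612/211 48/211; 48/211 92/211]
step 1: x' = [364068/383911, 109833/383911], P' = [3124444/383911 111840/383911; 111840/383911 170252/383911]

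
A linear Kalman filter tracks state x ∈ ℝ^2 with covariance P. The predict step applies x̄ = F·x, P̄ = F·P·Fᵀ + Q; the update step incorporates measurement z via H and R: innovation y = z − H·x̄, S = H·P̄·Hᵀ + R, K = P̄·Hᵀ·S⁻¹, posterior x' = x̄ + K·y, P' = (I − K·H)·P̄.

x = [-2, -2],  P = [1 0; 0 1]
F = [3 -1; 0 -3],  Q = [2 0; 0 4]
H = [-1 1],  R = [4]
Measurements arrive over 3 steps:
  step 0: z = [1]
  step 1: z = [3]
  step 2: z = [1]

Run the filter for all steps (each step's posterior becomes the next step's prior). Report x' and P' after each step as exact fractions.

step 0: x̄ = F·x = [-4, 6]
step 0: P̄ = F·P·Fᵀ + Q = [12 3; 3 13]
step 0: y = z − H·x̄ = [-9]
step 0: S = H·P̄·Hᵀ + R = [23]
step 0: K = P̄·Hᵀ·S⁻¹ = [-9/23; 10/23]
step 0: x' = x̄ + K·y = [-11/23, 48/23]
step 0: P' = (I − K·H)·P̄ = [195/23 159/23; 159/23 199/23]
step 1: x̄ = F·x = [-81/23, -144/23]
step 1: P̄ = F·P·Fᵀ + Q = [1046/23 -834/23; -834/23 1883/23]
step 1: y = z − H·x̄ = [132/23]
step 1: S = H·P̄·Hᵀ + R = [4689/23]
step 1: K = P̄·Hᵀ·S⁻¹ = [-1880/4689; 2717/4689]
step 1: x' = x̄ + K·y = [-9101/1563, -4588/1563]
step 1: P' = (I − K·H)·P̄ = [59578/4689 52058/4689; 52058/4689 62926/4689]
step 2: x̄ = F·x = [-22715/1563, 4588/521]
step 2: P̄ = F·P·Fᵀ + Q = [296158/4689 -93248/1563; -93248/1563 65010/521]
step 2: y = z − H·x̄ = [-34916/1563]
step 2: S = H·P̄·Hᵀ + R = [1459492/4689]
step 2: K = P̄·Hᵀ·S⁻¹ = [-287951/729746; 432417/729746]
step 2: x' = x̄ + K·y = [-2086399/364873, -1616778/364873]
step 2: P' = (I − K·H)·P̄ = [5362397/364873 4786495/364873; 4786495/364873 5651329/364873]

step 0: x' = [-11/23, 48/23], P' = [195/23 159/23; 159/23 199/23]
step 1: x' = [-9101/1563, -4588/1563], P' = [59578/4689 52058/4689; 52058/4689 62926/4689]
step 2: x' = [-2086399/364873, -1616778/364873], P' = [5362397/364873 4786495/364873; 4786495/364873 5651329/364873]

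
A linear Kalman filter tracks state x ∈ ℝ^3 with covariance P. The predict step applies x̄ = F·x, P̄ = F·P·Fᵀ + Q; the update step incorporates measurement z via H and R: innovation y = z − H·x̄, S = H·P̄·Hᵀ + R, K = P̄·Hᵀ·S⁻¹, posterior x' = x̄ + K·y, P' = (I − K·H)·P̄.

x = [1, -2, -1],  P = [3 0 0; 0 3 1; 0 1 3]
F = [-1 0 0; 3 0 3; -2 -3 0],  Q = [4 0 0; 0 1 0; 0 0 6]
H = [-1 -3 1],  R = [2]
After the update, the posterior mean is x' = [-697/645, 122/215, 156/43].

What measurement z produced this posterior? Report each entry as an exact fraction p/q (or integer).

z = [3]

x̄ = F·x = [-1, 0, 4]
P̄ = F·P·Fᵀ + Q = [7 -9 6; -9 55 -27; 6 -27 45]
S = H·P̄·Hᵀ + R = [645]
K = P̄·Hᵀ·S⁻¹ = [26/645; -61/215; 8/43]
x' − x̄ = [-52/645, 122/215, -16/43] = K·y
y = (KᵀK)⁻¹·Kᵀ·(x' − x̄) = [-2]
z = y + H·x̄ = [-2] + [5] = [3]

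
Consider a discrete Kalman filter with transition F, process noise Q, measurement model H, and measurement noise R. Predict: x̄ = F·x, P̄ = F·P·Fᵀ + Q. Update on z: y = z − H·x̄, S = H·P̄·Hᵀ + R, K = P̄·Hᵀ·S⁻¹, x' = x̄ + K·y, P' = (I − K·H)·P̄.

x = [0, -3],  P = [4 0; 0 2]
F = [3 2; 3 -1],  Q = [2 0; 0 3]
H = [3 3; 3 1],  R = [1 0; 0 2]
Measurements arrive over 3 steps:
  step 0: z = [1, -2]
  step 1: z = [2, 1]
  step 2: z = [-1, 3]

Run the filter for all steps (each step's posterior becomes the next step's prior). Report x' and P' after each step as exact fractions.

step 0: x' = [-49516/34399, 62810/34399], P' = [16470/34399 -18038/34399; -18038/34399 23356/34399]
step 1: x' = [6672088/15733409, 2478061/15733409], P' = [18831932/47200227 -20511652/47200227; -20511652/47200227 27260042/47200227]
step 2: x' = [82704112974/56971463561, -98606980527/56971463561], P' = [22653880250/56971463561 -24651365906/56971463561; -24651365906/56971463561 32754846820/56971463561]

step 0: x̄ = F·x = [-6, 3]
step 0: P̄ = F·P·Fᵀ + Q = [46 32; 32 41]
step 0: y = z − H·x̄ = [10, 13]
step 0: S = H·P̄·Hᵀ + R = [1360 921; 921 649]
step 0: K = P̄·Hᵀ·S⁻¹ = [-4704/34399 15686/34399; 15954/34399 -15379/34399]
step 0: x' = x̄ + K·y = [-49516/34399, 62810/34399]
step 0: P' = (I − K·H)·P̄ = [16470/34399 -18038/34399; -18038/34399 23356/34399]
step 1: x̄ = F·x = [-22928/34399, -211358/34399]
step 1: P̄ = F·P·Fᵀ + Q = [93996/34399 47404/34399; 47404/34399 383011/34399]
step 1: y = z − H·x̄ = [771656/34399, 314541/34399]
step 1: S = H·P̄·Hᵀ + R = [5180734/34399 2563845/34399; 2563845/34399 1582197/34399]
step 1: K = P̄·Hᵀ·S⁻¹ = [-1679720/15733409 17992072/47200227; 6748390/15733409 -17137457/47200227]
step 1: x' = x̄ + K·y = [6672088/15733409, 2478061/15733409]
step 1: P' = (I − K·H)·P̄ = [18831932/47200227 -20511652/47200227; -20511652/47200227 27260042/47200227]
step 2: x̄ = F·x = [24972386/15733409, 17538203/15733409]
step 2: P̄ = F·P·Fᵀ + Q = [126788186/47200227 53432348/47200227; 53432348/47200227 461418023/47200227]
step 2: y = z − H·x̄ = [-143265176/15733409, -45255134/15733409]
step 2: S = H·P̄·Hᵀ + R = [2100946124/15733409 1055511973/15733409; 1055511973/15733409 2017506239/47200227]
step 2: K = P̄·Hᵀ·S⁻¹ = [-5992456968/56971463561 21655137422/56971463561; 24310442742/56971463561 -20599625449/56971463561]
step 2: x' = x̄ + K·y = [82704112974/56971463561, -98606980527/56971463561]
step 2: P' = (I − K·H)·P̄ = [22653880250/56971463561 -24651365906/56971463561; -24651365906/56971463561 32754846820/56971463561]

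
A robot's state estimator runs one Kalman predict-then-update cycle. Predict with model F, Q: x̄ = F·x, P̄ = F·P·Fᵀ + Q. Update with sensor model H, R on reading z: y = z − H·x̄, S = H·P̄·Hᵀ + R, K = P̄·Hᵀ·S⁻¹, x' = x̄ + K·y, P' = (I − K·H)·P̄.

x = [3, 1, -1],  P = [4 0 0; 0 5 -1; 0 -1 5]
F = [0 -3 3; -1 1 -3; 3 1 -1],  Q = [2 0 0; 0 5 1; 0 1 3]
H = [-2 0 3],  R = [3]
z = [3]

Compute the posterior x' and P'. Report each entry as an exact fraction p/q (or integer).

x̄ = F·x = [-6, 1, 11]
P̄ = F·P·Fᵀ + Q = [110 -72 -36; -72 65 13; -36 13 51]
y = z − H·x̄ = [-42]
S = H·P̄·Hᵀ + R = [1334]
K = P̄·Hᵀ·S⁻¹ = [-164/667; 183/1334; 225/1334]
x' = x̄ + K·y = [2886/667, -3176/667, 2612/667]
P' = (I − K·H)·P̄ = [19578/667 -18012/667 12888/667; -18012/667 53221/1334 -23833/1334; 12888/667 -23833/1334 17409/1334]

x' = [2886/667, -3176/667, 2612/667]
P' = [19578/667 -18012/667 12888/667; -18012/667 53221/1334 -23833/1334; 12888/667 -23833/1334 17409/1334]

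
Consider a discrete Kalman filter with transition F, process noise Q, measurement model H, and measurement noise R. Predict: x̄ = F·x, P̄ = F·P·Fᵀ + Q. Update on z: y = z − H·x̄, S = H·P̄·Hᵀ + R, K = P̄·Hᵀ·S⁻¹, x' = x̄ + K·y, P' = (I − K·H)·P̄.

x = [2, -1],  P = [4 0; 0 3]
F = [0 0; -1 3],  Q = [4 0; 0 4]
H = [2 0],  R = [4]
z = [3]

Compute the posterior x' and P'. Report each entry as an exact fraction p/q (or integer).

x' = [6/5, -5]
P' = [4/5 0; 0 35]

x̄ = F·x = [0, -5]
P̄ = F·P·Fᵀ + Q = [4 0; 0 35]
y = z − H·x̄ = [3]
S = H·P̄·Hᵀ + R = [20]
K = P̄·Hᵀ·S⁻¹ = [2/5; 0]
x' = x̄ + K·y = [6/5, -5]
P' = (I − K·H)·P̄ = [4/5 0; 0 35]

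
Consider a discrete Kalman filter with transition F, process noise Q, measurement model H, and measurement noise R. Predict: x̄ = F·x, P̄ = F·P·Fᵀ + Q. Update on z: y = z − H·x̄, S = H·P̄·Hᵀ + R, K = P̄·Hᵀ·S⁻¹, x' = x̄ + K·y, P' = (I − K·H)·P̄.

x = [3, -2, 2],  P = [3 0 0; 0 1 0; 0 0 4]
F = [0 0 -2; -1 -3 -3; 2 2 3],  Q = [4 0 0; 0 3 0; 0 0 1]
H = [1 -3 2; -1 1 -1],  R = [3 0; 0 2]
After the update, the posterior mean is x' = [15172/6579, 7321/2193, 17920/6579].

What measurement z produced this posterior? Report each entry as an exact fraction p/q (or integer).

z = [-3, -3]

x̄ = F·x = [-4, -3, 8]
P̄ = F·P·Fᵀ + Q = [20 24 -24; 24 51 -48; -24 -48 53]
S = H·P̄·Hᵀ + R = [1030 -351; -351 126]
K = P̄·Hᵀ·S⁻¹ = [-308/731 -6260/6579; -225/731 -575/2193; 161/731 16/6579]
x' − x̄ = [41488/6579, 13900/2193, -34712/6579] = K·y
y = (KᵀK)⁻¹·Kᵀ·(x' − x̄) = [-24, 4]
z = y + H·x̄ = [-24, 4] + [21, -7] = [-3, -3]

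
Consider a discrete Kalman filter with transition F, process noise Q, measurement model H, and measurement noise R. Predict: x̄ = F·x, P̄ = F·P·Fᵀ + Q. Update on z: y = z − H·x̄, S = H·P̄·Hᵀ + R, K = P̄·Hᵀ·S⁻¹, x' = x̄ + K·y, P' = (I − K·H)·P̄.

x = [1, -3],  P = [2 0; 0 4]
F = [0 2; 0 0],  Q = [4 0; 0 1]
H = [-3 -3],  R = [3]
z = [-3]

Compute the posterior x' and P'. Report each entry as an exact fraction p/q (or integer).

x' = [9/16, 21/64]
P' = [5/4 -15/16; -15/16 61/64]

x̄ = F·x = [-6, 0]
P̄ = F·P·Fᵀ + Q = [20 0; 0 1]
y = z − H·x̄ = [-21]
S = H·P̄·Hᵀ + R = [192]
K = P̄·Hᵀ·S⁻¹ = [-5/16; -1/64]
x' = x̄ + K·y = [9/16, 21/64]
P' = (I − K·H)·P̄ = [5/4 -15/16; -15/16 61/64]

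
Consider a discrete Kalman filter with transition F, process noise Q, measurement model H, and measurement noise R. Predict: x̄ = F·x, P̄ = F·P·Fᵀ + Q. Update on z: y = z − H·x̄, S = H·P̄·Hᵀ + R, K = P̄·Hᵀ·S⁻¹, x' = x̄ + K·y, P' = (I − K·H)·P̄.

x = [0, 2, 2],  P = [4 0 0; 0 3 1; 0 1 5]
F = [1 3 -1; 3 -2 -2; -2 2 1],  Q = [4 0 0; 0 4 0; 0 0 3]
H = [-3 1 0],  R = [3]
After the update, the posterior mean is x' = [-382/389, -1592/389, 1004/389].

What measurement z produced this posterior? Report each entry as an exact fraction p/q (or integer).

z = [-1]

x̄ = F·x = [4, -8, 6]
P̄ = F·P·Fᵀ + Q = [34 0 6; 0 80 -52; 6 -52 40]
S = H·P̄·Hᵀ + R = [389]
K = P̄·Hᵀ·S⁻¹ = [-102/389; 80/389; -70/389]
x' − x̄ = [-1938/389, 1520/389, -1330/389] = K·y
y = (KᵀK)⁻¹·Kᵀ·(x' − x̄) = [19]
z = y + H·x̄ = [19] + [-20] = [-1]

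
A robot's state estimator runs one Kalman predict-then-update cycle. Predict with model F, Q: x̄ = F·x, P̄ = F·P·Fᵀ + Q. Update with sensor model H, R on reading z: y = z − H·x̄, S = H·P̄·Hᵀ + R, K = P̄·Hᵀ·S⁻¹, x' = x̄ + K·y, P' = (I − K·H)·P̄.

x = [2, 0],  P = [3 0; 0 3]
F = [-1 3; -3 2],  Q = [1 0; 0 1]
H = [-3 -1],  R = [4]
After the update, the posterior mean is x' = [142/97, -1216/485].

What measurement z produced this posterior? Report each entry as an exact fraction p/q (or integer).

z = [-2]

x̄ = F·x = [-2, -6]
P̄ = F·P·Fᵀ + Q = [31 27; 27 40]
S = H·P̄·Hᵀ + R = [485]
K = P̄·Hᵀ·S⁻¹ = [-24/97; -121/485]
x' − x̄ = [336/97, 1694/485] = K·y
y = (KᵀK)⁻¹·Kᵀ·(x' − x̄) = [-14]
z = y + H·x̄ = [-14] + [12] = [-2]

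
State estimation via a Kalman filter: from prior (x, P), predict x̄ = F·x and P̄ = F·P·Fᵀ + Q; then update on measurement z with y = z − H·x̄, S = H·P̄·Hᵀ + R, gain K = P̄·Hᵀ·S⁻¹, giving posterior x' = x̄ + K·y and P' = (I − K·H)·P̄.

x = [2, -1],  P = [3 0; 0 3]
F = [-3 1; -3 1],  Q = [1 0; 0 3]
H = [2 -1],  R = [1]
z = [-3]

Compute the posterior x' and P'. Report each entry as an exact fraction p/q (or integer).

x̄ = F·x = [-7, -7]
P̄ = F·P·Fᵀ + Q = [31 30; 30 33]
y = z − H·x̄ = [4]
S = H·P̄·Hᵀ + R = [38]
K = P̄·Hᵀ·S⁻¹ = [16/19; 27/38]
x' = x̄ + K·y = [-69/19, -79/19]
P' = (I − K·H)·P̄ = [77/19 138/19; 138/19 525/38]

x' = [-69/19, -79/19]
P' = [77/19 138/19; 138/19 525/38]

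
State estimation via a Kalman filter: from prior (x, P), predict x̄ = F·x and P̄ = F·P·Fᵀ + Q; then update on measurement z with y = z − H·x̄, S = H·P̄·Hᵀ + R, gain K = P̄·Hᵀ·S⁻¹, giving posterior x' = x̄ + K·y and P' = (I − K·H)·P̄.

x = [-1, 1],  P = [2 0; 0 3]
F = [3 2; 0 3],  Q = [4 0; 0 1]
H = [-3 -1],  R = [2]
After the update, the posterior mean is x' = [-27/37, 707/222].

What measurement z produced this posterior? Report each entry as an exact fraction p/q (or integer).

z = [-1]

x̄ = F·x = [-1, 3]
P̄ = F·P·Fᵀ + Q = [34 18; 18 28]
S = H·P̄·Hᵀ + R = [444]
K = P̄·Hᵀ·S⁻¹ = [-10/37; -41/222]
x' − x̄ = [10/37, 41/222] = K·y
y = (KᵀK)⁻¹·Kᵀ·(x' − x̄) = [-1]
z = y + H·x̄ = [-1] + [0] = [-1]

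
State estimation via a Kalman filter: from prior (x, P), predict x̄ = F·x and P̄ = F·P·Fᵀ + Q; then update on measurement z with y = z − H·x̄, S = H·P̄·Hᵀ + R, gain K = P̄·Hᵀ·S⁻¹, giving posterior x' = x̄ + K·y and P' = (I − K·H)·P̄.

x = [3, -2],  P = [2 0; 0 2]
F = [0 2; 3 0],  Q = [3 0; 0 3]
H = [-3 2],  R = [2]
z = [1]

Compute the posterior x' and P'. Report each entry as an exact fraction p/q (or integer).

x' = [217/185, 447/185]
P' = [946/185 1386/185; 1386/185 2121/185]

x̄ = F·x = [-4, 9]
P̄ = F·P·Fᵀ + Q = [11 0; 0 21]
y = z − H·x̄ = [-29]
S = H·P̄·Hᵀ + R = [185]
K = P̄·Hᵀ·S⁻¹ = [-33/185; 42/185]
x' = x̄ + K·y = [217/185, 447/185]
P' = (I − K·H)·P̄ = [946/185 1386/185; 1386/185 2121/185]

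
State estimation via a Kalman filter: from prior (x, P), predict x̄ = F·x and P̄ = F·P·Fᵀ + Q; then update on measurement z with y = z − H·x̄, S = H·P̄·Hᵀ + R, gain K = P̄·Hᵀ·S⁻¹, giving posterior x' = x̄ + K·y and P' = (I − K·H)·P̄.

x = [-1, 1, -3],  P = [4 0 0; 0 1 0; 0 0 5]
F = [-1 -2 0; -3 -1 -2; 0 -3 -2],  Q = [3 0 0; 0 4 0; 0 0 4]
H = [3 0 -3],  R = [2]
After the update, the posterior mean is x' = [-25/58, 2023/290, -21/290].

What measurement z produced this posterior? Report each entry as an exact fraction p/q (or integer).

x̄ = F·x = [-1, 8, 3]
P̄ = F·P·Fᵀ + Q = [11 14 6; 14 61 23; 6 23 33]
S = H·P̄·Hᵀ + R = [290]
K = P̄·Hᵀ·S⁻¹ = [3/58; -27/290; -81/290]
x' − x̄ = [33/58, -297/290, -891/290] = K·y
y = (KᵀK)⁻¹·Kᵀ·(x' − x̄) = [11]
z = y + H·x̄ = [11] + [-12] = [-1]

z = [-1]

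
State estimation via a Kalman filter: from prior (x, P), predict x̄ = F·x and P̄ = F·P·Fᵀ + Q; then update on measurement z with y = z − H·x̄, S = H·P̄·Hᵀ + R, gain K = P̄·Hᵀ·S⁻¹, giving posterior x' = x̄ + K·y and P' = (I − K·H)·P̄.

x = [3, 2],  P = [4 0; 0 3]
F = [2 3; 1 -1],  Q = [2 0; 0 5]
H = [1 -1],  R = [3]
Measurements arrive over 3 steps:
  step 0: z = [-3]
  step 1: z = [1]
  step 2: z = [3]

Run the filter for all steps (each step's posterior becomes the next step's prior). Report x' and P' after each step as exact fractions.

step 0: x̄ = F·x = [12, 1]
step 0: P̄ = F·P·Fᵀ + Q = [45 -1; -1 12]
step 0: y = z − H·x̄ = [-14]
step 0: S = H·P̄·Hᵀ + R = [62]
step 0: K = P̄·Hᵀ·S⁻¹ = [23/31; -13/62]
step 0: x' = x̄ + K·y = [50/31, 122/31]
step 0: P' = (I − K·H)·P̄ = [337/31 268/31; 268/31 575/62]
step 1: x̄ = F·x = [466/31, -72/31]
step 1: P̄ = F·P·Fᵀ + Q = [14427/62 159/62; 159/62 487/62]
step 1: y = z − H·x̄ = [-507/31]
step 1: S = H·P̄·Hᵀ + R = [7391/31]
step 1: K = P̄·Hᵀ·S⁻¹ = [7134/7391; -164/7391]
step 1: x' = x̄ + K·y = [-5572/7391, -14484/7391]
step 1: P' = (I − K·H)·P̄ = [156195/14782 113391/14782; 113391/14782 114375/14782]
step 2: x̄ = F·x = [-54596/7391, 8912/7391]
step 2: P̄ = F·P·Fᵀ + Q = [3044411/14782 41328/7391; 41328/7391 58849/7391]
step 2: y = z − H·x̄ = [85681/7391]
step 2: S = H·P̄·Hᵀ + R = [3041143/14782]
step 2: K = P̄·Hᵀ·S⁻¹ = [2961755/3041143; -5006/434449]
step 2: x' = x̄ + K·y = [11870097/3041143, 465822/434449]
step 2: P' = (I − K·H)·P̄ = [32911414/3041143 3432307/434449; 3432307/434449 3447325/434449]

step 0: x' = [50/31, 122/31], P' = [337/31 268/31; 268/31 575/62]
step 1: x' = [-5572/7391, -14484/7391], P' = [156195/14782 113391/14782; 113391/14782 114375/14782]
step 2: x' = [11870097/3041143, 465822/434449], P' = [32911414/3041143 3432307/434449; 3432307/434449 3447325/434449]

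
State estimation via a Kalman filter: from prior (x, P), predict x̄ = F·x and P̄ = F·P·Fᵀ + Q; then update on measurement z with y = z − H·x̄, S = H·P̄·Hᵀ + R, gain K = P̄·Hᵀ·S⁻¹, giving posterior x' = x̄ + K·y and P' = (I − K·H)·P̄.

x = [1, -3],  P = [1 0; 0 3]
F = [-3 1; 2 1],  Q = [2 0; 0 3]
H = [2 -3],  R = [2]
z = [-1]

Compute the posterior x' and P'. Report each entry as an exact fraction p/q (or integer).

x' = [-101/23, -59/23]
P' = [1207/184 195/46; 195/46 68/23]

x̄ = F·x = [-6, -1]
P̄ = F·P·Fᵀ + Q = [14 -3; -3 10]
y = z − H·x̄ = [8]
S = H·P̄·Hᵀ + R = [184]
K = P̄·Hᵀ·S⁻¹ = [37/184; -9/46]
x' = x̄ + K·y = [-101/23, -59/23]
P' = (I − K·H)·P̄ = [1207/184 195/46; 195/46 68/23]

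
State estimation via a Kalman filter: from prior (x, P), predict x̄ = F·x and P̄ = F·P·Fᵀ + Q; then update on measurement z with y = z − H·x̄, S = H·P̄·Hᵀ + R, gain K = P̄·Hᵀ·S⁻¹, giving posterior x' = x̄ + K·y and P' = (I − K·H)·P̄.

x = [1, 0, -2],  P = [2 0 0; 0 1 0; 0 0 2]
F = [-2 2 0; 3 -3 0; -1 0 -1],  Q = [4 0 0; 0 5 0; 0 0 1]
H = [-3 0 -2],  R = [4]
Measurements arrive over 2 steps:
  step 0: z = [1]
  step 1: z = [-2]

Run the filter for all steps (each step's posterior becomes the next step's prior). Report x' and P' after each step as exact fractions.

step 0: x̄ = F·x = [-2, 3, 1]
step 0: P̄ = F·P·Fᵀ + Q = [16 -18 4; -18 32 -6; 4 -6 5]
step 0: y = z − H·x̄ = [-3]
step 0: S = H·P̄·Hᵀ + R = [216]
step 0: K = P̄·Hᵀ·S⁻¹ = [-7/27; 11/36; -11/108]
step 0: x' = x̄ + K·y = [-11/9, 25/12, 47/36]
step 0: P' = (I − K·H)·P̄ = [40/27 -8/9 -46/27; -8/9 71/6 13/18; -46/27 13/18 149/54]
step 1: x̄ = F·x = [119/18, -119/12, -1/12]
step 1: P̄ = F·P·Fᵀ + Q = [1738/27 -815/9 -1/9; -815/9 845/6 1/6; -1/9 1/6 11/6]
step 1: y = z − H·x̄ = [53/3]
step 1: S = H·P̄·Hᵀ + R = [1768/3]
step 1: K = P̄·Hᵀ·S⁻¹ = [-217/663; 407/884; -5/884]
step 1: x' = x̄ + K·y = [1099/1326, -394/221, -81/442]
step 1: P' = (I − K·H)·P̄ = [2462/1989 -1159/663 -797/663; -1159/663 3516/221 376/221; -797/663 376/221 401/221]

step 0: x' = [-11/9, 25/12, 47/36], P' = [40/27 -8/9 -46/27; -8/9 71/6 13/18; -46/27 13/18 149/54]
step 1: x' = [1099/1326, -394/221, -81/442], P' = [2462/1989 -1159/663 -797/663; -1159/663 3516/221 376/221; -797/663 376/221 401/221]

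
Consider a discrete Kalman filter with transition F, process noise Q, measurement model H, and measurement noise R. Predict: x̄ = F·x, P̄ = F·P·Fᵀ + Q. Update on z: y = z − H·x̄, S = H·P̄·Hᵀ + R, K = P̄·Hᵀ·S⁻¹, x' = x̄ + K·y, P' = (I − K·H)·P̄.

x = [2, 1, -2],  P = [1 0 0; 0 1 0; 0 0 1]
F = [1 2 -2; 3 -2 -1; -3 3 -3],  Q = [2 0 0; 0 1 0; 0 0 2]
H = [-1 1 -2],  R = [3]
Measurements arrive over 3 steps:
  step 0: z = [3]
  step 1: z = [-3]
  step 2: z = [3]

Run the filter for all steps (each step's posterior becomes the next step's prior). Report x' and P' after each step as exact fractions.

step 0: x̄ = F·x = [8, 6, 3]
step 0: P̄ = F·P·Fᵀ + Q = [11 1 9; 1 15 -12; 9 -12 29]
step 0: y = z − H·x̄ = [11]
step 0: S = H·P̄·Hᵀ + R = [227]
step 0: K = P̄·Hᵀ·S⁻¹ = [-28/227; 38/227; -79/227]
step 0: x' = x̄ + K·y = [1508/227, 1780/227, -188/227]
step 0: P' = (I − K·H)·P̄ = [1713/227 1291/227 -169/227; 1291/227 1961/227 278/227; -169/227 278/227 342/227]
step 1: x̄ = F·x = [5444/227, 1152/227, 1380/227]
step 1: P̄ = F·P·Fᵀ + Q = [14995/227 4882/227 963/227; 4882/227 10464/227 -4944/227; 963/227 -4944/227 5314/227]
step 1: y = z − H·x̄ = [6371/227]
step 1: S = H·P̄·Hᵀ + R = [61260/227]
step 1: K = P̄·Hᵀ·S⁻¹ = [-4013/20420; 1547/6126; -3307/12252]
step 1: x' = x̄ + K·y = [377091/20420, 74507/6126, -18331/12252]
step 1: P' = (I − K·H)·P̄ = [1136059/20420 71265/2042 -41137/4084; 71265/2042 88481/3063 -20737/6126; -41137/4084 -20737/6126 45929/12252]
step 2: x̄ = F·x = [2804723/61260, 997667/30630, -73637/5105]
step 2: P̄ = F·P·Fᵀ + Q = [24206737/61260 8030893/30630 -333793/5105; 8030893/30630 3815107/15315 -454409/5105; -333793/5105 -454409/5105 244339/5105]
step 2: y = z − H·x̄ = [-774119/61260]
step 2: S = H·P̄·Hᵀ + R = [25045213/61260]
step 2: K = P̄·Hᵀ·S⁻¹ = [-133919/25045213; 10104458/25045213; -7311528/25045213]
step 2: x' = x̄ + K·y = [1148360336/25045213, 688075614/25045213, -268871359/25045213]
step 2: P' = (I − K·H)·P̄ = [9896261017/25045213 6588704382/25045213 -1653577439/25045213; 6588704382/25045213 4572324490/25045213 -1023346633/25045213; -1653577439/25045213 -1023346633/25045213 326082695/25045213]

step 0: x' = [1508/227, 1780/227, -188/227], P' = [1713/227 1291/227 -169/227; 1291/227 1961/227 278/227; -169/227 278/227 342/227]
step 1: x' = [377091/20420, 74507/6126, -18331/12252], P' = [1136059/20420 71265/2042 -41137/4084; 71265/2042 88481/3063 -20737/6126; -41137/4084 -20737/6126 45929/12252]
step 2: x' = [1148360336/25045213, 688075614/25045213, -268871359/25045213], P' = [9896261017/25045213 6588704382/25045213 -1653577439/25045213; 6588704382/25045213 4572324490/25045213 -1023346633/25045213; -1653577439/25045213 -1023346633/25045213 326082695/25045213]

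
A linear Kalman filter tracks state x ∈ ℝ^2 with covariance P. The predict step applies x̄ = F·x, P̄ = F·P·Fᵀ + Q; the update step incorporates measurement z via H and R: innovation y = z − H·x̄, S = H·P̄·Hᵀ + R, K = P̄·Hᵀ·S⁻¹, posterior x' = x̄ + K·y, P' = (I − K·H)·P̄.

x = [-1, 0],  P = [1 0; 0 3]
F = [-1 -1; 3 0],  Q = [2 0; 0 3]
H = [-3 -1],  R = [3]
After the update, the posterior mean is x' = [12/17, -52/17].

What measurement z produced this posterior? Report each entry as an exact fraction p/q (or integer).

z = [1]

x̄ = F·x = [1, -3]
P̄ = F·P·Fᵀ + Q = [6 -3; -3 12]
S = H·P̄·Hᵀ + R = [51]
K = P̄·Hᵀ·S⁻¹ = [-5/17; -1/17]
x' − x̄ = [-5/17, -1/17] = K·y
y = (KᵀK)⁻¹·Kᵀ·(x' − x̄) = [1]
z = y + H·x̄ = [1] + [0] = [1]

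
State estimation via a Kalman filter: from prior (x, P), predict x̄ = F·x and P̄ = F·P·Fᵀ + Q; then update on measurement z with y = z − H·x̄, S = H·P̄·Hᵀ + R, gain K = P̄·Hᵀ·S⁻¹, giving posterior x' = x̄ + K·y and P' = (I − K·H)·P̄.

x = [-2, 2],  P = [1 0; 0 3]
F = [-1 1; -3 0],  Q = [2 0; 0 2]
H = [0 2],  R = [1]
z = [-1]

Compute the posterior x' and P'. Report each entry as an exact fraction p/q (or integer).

x' = [34/15, -16/45]
P' = [26/5 1/15; 1/15 11/45]

x̄ = F·x = [4, 6]
P̄ = F·P·Fᵀ + Q = [6 3; 3 11]
y = z − H·x̄ = [-13]
S = H·P̄·Hᵀ + R = [45]
K = P̄·Hᵀ·S⁻¹ = [2/15; 22/45]
x' = x̄ + K·y = [34/15, -16/45]
P' = (I − K·H)·P̄ = [26/5 1/15; 1/15 11/45]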